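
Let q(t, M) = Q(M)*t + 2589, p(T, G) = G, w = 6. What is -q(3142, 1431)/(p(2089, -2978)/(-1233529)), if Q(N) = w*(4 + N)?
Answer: -33373384902561/2978 ≈ -1.1207e+10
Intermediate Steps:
Q(N) = 24 + 6*N (Q(N) = 6*(4 + N) = 24 + 6*N)
q(t, M) = 2589 + t*(24 + 6*M) (q(t, M) = (24 + 6*M)*t + 2589 = t*(24 + 6*M) + 2589 = 2589 + t*(24 + 6*M))
-q(3142, 1431)/(p(2089, -2978)/(-1233529)) = -(2589 + 6*3142*(4 + 1431))/((-2978/(-1233529))) = -(2589 + 6*3142*1435)/((-2978*(-1/1233529))) = -(2589 + 27052620)/2978/1233529 = -27055209*1233529/2978 = -1*33373384902561/2978 = -33373384902561/2978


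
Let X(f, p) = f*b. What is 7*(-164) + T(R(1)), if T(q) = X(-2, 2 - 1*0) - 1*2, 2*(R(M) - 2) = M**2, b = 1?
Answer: -1152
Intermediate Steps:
R(M) = 2 + M**2/2
X(f, p) = f (X(f, p) = f*1 = f)
T(q) = -4 (T(q) = -2 - 1*2 = -2 - 2 = -4)
7*(-164) + T(R(1)) = 7*(-164) - 4 = -1148 - 4 = -1152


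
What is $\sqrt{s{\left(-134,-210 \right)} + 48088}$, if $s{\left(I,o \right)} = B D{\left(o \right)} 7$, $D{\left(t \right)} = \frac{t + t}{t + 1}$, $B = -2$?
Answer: $\frac{4 \sqrt{131206438}}{209} \approx 219.23$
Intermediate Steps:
$D{\left(t \right)} = \frac{2 t}{1 + t}$
$s{\left(I,o \right)} = - \frac{28 o}{1 + o}$ ($s{\left(I,o \right)} = - 2 \frac{2 o}{1 + o} 7 = - \frac{4 o}{1 + o} 7 = - \frac{28 o}{1 + o}$)
$\sqrt{s{\left(-134,-210 \right)} + 48088} = \sqrt{\left(-28\right) \left(-210\right) \frac{1}{1 - 210} + 48088} = \sqrt{\left(-28\right) \left(-210\right) \frac{1}{-209} + 48088} = \sqrt{\left(-28\right) \left(-210\right) \left(- \frac{1}{209}\right) + 48088} = \sqrt{- \frac{5880}{209} + 48088} = \sqrt{\frac{10044512}{209}} = \frac{4 \sqrt{131206438}}{209}$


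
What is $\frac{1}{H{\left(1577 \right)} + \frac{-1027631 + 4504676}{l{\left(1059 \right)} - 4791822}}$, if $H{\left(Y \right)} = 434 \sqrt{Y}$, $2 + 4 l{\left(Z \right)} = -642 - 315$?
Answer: $\frac{66648857390115}{27284497155921675315077} + \frac{79730507392502953 \sqrt{1577}}{54568994311843350630154} \approx 5.8025 \cdot 10^{-5}$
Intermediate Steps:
$l{\left(Z \right)} = - \frac{959}{4}$ ($l{\left(Z \right)} = - \frac{1}{2} + \frac{-642 - 315}{4} = - \frac{1}{2} + \frac{1}{4} \left(-957\right) = - \frac{1}{2} - \frac{957}{4} = - \frac{959}{4}$)
$\frac{1}{H{\left(1577 \right)} + \frac{-1027631 + 4504676}{l{\left(1059 \right)} - 4791822}} = \frac{1}{434 \sqrt{1577} + \frac{-1027631 + 4504676}{- \frac{959}{4} - 4791822}} = \frac{1}{434 \sqrt{1577} + \frac{3477045}{- \frac{19168247}{4}}} = \frac{1}{434 \sqrt{1577} + 3477045 \left(- \frac{4}{19168247}\right)} = \frac{1}{434 \sqrt{1577} - \frac{13908180}{19168247}} = \frac{1}{- \frac{13908180}{19168247} + 434 \sqrt{1577}}$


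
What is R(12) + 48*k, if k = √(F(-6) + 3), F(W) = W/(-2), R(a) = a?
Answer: 12 + 48*√6 ≈ 129.58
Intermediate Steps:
F(W) = -W/2 (F(W) = W*(-½) = -W/2)
k = √6 (k = √(-½*(-6) + 3) = √(3 + 3) = √6 ≈ 2.4495)
R(12) + 48*k = 12 + 48*√6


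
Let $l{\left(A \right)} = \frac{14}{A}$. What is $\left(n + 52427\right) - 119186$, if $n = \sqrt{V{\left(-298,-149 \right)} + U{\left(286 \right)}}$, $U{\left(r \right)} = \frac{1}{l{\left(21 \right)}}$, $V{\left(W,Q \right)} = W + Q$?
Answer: $-66759 + \frac{9 i \sqrt{22}}{2} \approx -66759.0 + 21.107 i$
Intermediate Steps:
$V{\left(W,Q \right)} = Q + W$
$U{\left(r \right)} = \frac{3}{2}$ ($U{\left(r \right)} = \frac{1}{14 \cdot \frac{1}{21}} = \frac{1}{\frac{2}{3}} = \frac{3}{2}$)
$n = \frac{9 i \sqrt{22}}{2}$ ($n = \sqrt{\left(-149 - 298\right) + \frac{3}{2}} = \sqrt{-447 + \frac{3}{2}} = \sqrt{- \frac{891}{2}} = \frac{9 i \sqrt{22}}{2} \approx 21.107 i$)
$\left(n + 52427\right) - 119186 = \left(\frac{9 i \sqrt{22}}{2} + 52427\right) - 119186 = \left(52427 + \frac{9 i \sqrt{22}}{2}\right) - 119186 = -66759 + \frac{9 i \sqrt{22}}{2}$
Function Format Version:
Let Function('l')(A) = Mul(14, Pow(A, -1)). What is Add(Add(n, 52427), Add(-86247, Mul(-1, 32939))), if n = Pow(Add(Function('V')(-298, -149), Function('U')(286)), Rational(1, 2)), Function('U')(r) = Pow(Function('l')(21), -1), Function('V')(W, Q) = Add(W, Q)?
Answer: Add(-66759, Mul(Rational(9, 2), I, Pow(22, Rational(1, 2)))) ≈ Add(-66759., Mul(21.107, I))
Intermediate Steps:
Function('V')(W, Q) = Add(Q, W)
Function('U')(r) = Rational(3, 2) (Function('U')(r) = Pow(Mul(14, Pow(21, -1)), -1) = Pow(Mul(14, Rational(1, 21)), -1) = Pow(Rational(2, 3), -1) = Rational(3, 2))
n = Mul(Rational(9, 2), I, Pow(22, Rational(1, 2))) (n = Pow(Add(Add(-149, -298), Rational(3, 2)), Rational(1, 2)) = Pow(Add(-447, Rational(3, 2)), Rational(1, 2)) = Pow(Rational(-891, 2), Rational(1, 2)) = Mul(Rational(9, 2), I, Pow(22, Rational(1, 2))) ≈ Mul(21.107, I))
Add(Add(n, 52427), Add(-86247, Mul(-1, 32939))) = Add(Add(Mul(Rational(9, 2), I, Pow(22, Rational(1, 2))), 52427), Add(-86247, Mul(-1, 32939))) = Add(Add(52427, Mul(Rational(9, 2), I, Pow(22, Rational(1, 2)))), Add(-86247, -32939)) = Add(Add(52427, Mul(Rational(9, 2), I, Pow(22, Rational(1, 2)))), -119186) = Add(-66759, Mul(Rational(9, 2), I, Pow(22, Rational(1, 2))))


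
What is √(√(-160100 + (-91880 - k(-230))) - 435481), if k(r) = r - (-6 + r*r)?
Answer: √(-435481 + 2*I*√49714) ≈ 0.338 + 659.91*I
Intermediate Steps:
k(r) = 6 + r - r² (k(r) = r - (-6 + r²) = r + (6 - r²) = 6 + r - r²)
√(√(-160100 + (-91880 - k(-230))) - 435481) = √(√(-160100 + (-91880 - (6 - 230 - 1*(-230)²))) - 435481) = √(√(-160100 + (-91880 - (6 - 230 - 1*52900))) - 435481) = √(√(-160100 + (-91880 - (6 - 230 - 52900))) - 435481) = √(√(-160100 + (-91880 - 1*(-53124))) - 435481) = √(√(-160100 + (-91880 + 53124)) - 435481) = √(√(-160100 - 38756) - 435481) = √(√(-198856) - 435481) = √(2*I*√49714 - 435481) = √(-435481 + 2*I*√49714)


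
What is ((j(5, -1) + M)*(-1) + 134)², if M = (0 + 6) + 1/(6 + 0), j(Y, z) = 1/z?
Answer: 597529/36 ≈ 16598.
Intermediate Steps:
M = 37/6 (M = 6 + 1/6 = 6 + ⅙ = 37/6 ≈ 6.1667)
((j(5, -1) + M)*(-1) + 134)² = ((1/(-1) + 37/6)*(-1) + 134)² = ((-1 + 37/6)*(-1) + 134)² = ((31/6)*(-1) + 134)² = (-31/6 + 134)² = (773/6)² = 597529/36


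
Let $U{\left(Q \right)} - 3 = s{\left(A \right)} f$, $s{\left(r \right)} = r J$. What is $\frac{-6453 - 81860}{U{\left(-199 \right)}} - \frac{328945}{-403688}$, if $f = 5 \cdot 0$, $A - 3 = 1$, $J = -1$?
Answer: $- \frac{35649911509}{1211064} \approx -29437.0$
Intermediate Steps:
$A = 4$ ($A = 3 + 1 = 4$)
$s{\left(r \right)} = - r$ ($s{\left(r \right)} = r \left(-1\right) = - r$)
$f = 0$
$U{\left(Q \right)} = 3$ ($U{\left(Q \right)} = 3 + \left(-1\right) 4 \cdot 0 = 3 - 0 = 3 + 0 = 3$)
$\frac{-6453 - 81860}{U{\left(-199 \right)}} - \frac{328945}{-403688} = \frac{-6453 - 81860}{3} - \frac{328945}{-403688} = \left(-88313\right) \frac{1}{3} - - \frac{328945}{403688} = - \frac{88313}{3} + \frac{328945}{403688} = - \frac{35649911509}{1211064}$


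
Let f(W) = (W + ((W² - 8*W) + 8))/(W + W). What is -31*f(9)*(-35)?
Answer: 14105/9 ≈ 1567.2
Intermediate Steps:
f(W) = (8 + W² - 7*W)/(2*W) (f(W) = (W + (8 + W² - 8*W))/((2*W)) = (8 + W² - 7*W)*(1/(2*W)) = (8 + W² - 7*W)/(2*W))
-31*f(9)*(-35) = -31*(8 + 9*(-7 + 9))/(2*9)*(-35) = -31*(8 + 9*2)/(2*9)*(-35) = -31*(8 + 18)/(2*9)*(-35) = -31*26/(2*9)*(-35) = -31*13/9*(-35) = -403/9*(-35) = 14105/9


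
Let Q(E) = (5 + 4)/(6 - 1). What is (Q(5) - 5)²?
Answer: 256/25 ≈ 10.240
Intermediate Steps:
Q(E) = 9/5
(Q(5) - 5)² = (9/5 - 5)² = (-16/5)² = 256/25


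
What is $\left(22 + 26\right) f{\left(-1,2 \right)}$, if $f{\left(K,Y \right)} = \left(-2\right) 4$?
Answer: $-384$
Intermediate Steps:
$f{\left(K,Y \right)} = -8$
$\left(22 + 26\right) f{\left(-1,2 \right)} = \left(22 + 26\right) \left(-8\right) = 48 \left(-8\right) = -384$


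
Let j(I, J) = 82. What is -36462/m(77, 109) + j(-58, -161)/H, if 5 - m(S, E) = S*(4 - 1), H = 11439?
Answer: 5086675/31527 ≈ 161.34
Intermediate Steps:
m(S, E) = 5 - 3*S (m(S, E) = 5 - S*(4 - 1) = 5 - S*3 = 5 - 3*S)
-36462/m(77, 109) + j(-58, -161)/H = -36462/(5 - 3*77) + 82/11439 = -36462/(5 - 231) + 82*(1/11439) = -36462/(-226) + 2/279 = -36462*(-1/226) + 2/279 = 18231/113 + 2/279 = 5086675/31527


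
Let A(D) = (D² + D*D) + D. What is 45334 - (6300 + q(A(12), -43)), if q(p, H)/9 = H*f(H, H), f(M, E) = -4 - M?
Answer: 54127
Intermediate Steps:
A(D) = D + 2*D² (A(D) = (D² + D²) + D = 2*D² + D = D + 2*D²)
q(p, H) = 9*H*(-4 - H) (q(p, H) = 9*(H*(-4 - H)) = 9*H*(-4 - H))
45334 - (6300 + q(A(12), -43)) = 45334 - (6300 - 9*(-43)*(4 - 43)) = 45334 - (6300 - 9*(-43)*(-39)) = 45334 - (6300 - 15093) = 45334 - 1*(-8793) = 45334 + 8793 = 54127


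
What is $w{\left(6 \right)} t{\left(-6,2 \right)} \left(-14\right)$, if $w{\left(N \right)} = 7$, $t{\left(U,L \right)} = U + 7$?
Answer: $-98$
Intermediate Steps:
$t{\left(U,L \right)} = 7 + U$
$w{\left(6 \right)} t{\left(-6,2 \right)} \left(-14\right) = 7 \left(7 - 6\right) \left(-14\right) = 7 \cdot 1 \left(-14\right) = 7 \left(-14\right) = -98$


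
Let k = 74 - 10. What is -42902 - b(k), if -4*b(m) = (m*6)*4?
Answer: -42518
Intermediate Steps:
k = 64
b(m) = -6*m (b(m) = -m*6*4/4 = -6*m*4/4 = -6*m)
-42902 - b(k) = -42902 - (-6)*64 = -42902 - 1*(-384) = -42902 + 384 = -42518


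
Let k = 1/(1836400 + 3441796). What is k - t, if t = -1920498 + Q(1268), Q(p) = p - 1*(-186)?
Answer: 10129090364625/5278196 ≈ 1.9190e+6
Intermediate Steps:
Q(p) = 186 + p (Q(p) = p + 186 = 186 + p)
t = -1919044 (t = -1920498 + (186 + 1268) = -1920498 + 1454 = -1919044)
k = 1/5278196 ≈ 1.8946e-7
k - t = 1/5278196 - 1*(-1919044) = 1/5278196 + 1919044 = 10129090364625/5278196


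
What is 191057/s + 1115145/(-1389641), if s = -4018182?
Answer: -4746356206927/5583830452662 ≈ -0.85002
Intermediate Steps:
191057/s + 1115145/(-1389641) = 191057/(-4018182) + 1115145/(-1389641) = 191057*(-1/4018182) + 1115145*(-1/1389641) = -191057/4018182 - 1115145/1389641 = -4746356206927/5583830452662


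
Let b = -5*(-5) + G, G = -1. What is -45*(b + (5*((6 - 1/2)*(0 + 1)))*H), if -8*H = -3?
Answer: -24705/16 ≈ -1544.1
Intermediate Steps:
H = 3/8 (H = -1/8*(-3) = 3/8 ≈ 0.37500)
b = 24 (b = -5*(-5) - 1 = 25 - 1 = 24)
-45*(b + (5*((6 - 1/2)*(0 + 1)))*H) = -45*(24 + (5*((6 - 1/2)*(0 + 1)))*(3/8)) = -45*(24 + (5*((6 - 1*1/2)*1))*(3/8)) = -45*(24 + (5*((6 - 1/2)*1))*(3/8)) = -45*(24 + (5*((11/2)*1))*(3/8)) = -45*(24 + (5*(11/2))*(3/8)) = -45*(24 + (55/2)*(3/8)) = -45*(24 + 165/16) = -45*549/16 = -24705/16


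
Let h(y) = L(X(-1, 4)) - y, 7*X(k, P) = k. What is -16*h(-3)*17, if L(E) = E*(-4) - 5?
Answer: 2720/7 ≈ 388.57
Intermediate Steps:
X(k, P) = k/7
L(E) = -5 - 4*E (L(E) = -4*E - 5 = -5 - 4*E)
h(y) = -31/7 - y (h(y) = (-5 - 4*(-1)/7) - y = (-5 - 4*(-⅐)) - y = (-5 + 4/7) - y = -31/7 - y)
-16*h(-3)*17 = -16*(-31/7 - 1*(-3))*17 = -16*(-31/7 + 3)*17 = -16*(-10/7)*17 = (160/7)*17 = 2720/7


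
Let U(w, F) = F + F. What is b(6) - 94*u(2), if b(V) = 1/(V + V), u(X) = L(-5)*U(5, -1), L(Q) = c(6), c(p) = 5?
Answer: 11281/12 ≈ 940.08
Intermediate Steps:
L(Q) = 5
U(w, F) = 2*F
u(X) = -10 (u(X) = 5*(2*(-1)) = 5*(-2) = -10)
b(V) = 1/(2*V)
b(6) - 94*u(2) = (1/2)/6 - 94*(-10) = (1/2)*(1/6) + 940 = 1/12 + 940 = 11281/12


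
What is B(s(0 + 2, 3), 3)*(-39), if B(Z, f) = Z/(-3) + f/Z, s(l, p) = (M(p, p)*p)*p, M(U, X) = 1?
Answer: 104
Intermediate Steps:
s(l, p) = p**2 (s(l, p) = (1*p)*p = p*p = p**2)
B(Z, f) = -Z/3 + f/Z (B(Z, f) = Z*(-1/3) + f/Z = -Z/3 + f/Z)
B(s(0 + 2, 3), 3)*(-39) = (-1/3*3**2 + 3/(3**2))*(-39) = (-1/3*9 + 3/9)*(-39) = (-3 + 3*(1/9))*(-39) = (-3 + 1/3)*(-39) = -8/3*(-39) = 104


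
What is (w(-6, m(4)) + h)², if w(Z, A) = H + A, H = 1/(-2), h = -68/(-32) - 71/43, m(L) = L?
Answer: 1868689/118336 ≈ 15.791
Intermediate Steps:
h = 163/344 (h = -68*(-1/32) - 71*1/43 = 17/8 - 71/43 = 163/344 ≈ 0.47384)
H = -½ (H = 1*(-½) = -½ ≈ -0.50000)
w(Z, A) = -½ + A
(w(-6, m(4)) + h)² = ((-½ + 4) + 163/344)² = (7/2 + 163/344)² = (1367/344)² = 1868689/118336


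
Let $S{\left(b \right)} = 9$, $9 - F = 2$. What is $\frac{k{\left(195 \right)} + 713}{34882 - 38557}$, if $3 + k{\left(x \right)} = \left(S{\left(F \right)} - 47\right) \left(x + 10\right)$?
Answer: $\frac{472}{245} \approx 1.9265$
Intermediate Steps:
$F = 7$ ($F = 9 - 2 = 7$)
$k{\left(x \right)} = -383 - 38 x$ ($k{\left(x \right)} = -3 + \left(9 - 47\right) \left(x + 10\right) = -3 - 38 \left(10 + x\right) = -3 - \left(380 + 38 x\right) = -383 - 38 x$)
$\frac{k{\left(195 \right)} + 713}{34882 - 38557} = \frac{\left(-383 - 7410\right) + 713}{34882 - 38557} = \frac{\left(-383 - 7410\right) + 713}{-3675} = \left(-7793 + 713\right) \left(- \frac{1}{3675}\right) = \left(-7080\right) \left(- \frac{1}{3675}\right) = \frac{472}{245}$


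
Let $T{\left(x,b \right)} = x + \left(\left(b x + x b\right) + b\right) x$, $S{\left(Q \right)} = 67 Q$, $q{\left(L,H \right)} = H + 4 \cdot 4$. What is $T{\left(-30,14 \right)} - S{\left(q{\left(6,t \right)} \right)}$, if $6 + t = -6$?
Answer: $24482$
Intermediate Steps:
$t = -12$ ($t = -6 - 6 = -12$)
$q{\left(L,H \right)} = 16 + H$ ($q{\left(L,H \right)} = H + 16 = 16 + H$)
$T{\left(x,b \right)} = x + x \left(b + 2 b x\right)$ ($T{\left(x,b \right)} = x + \left(\left(b x + b x\right) + b\right) x = x + \left(2 b x + b\right) x = x + \left(b + 2 b x\right) x = x + x \left(b + 2 b x\right)$)
$T{\left(-30,14 \right)} - S{\left(q{\left(6,t \right)} \right)} = - 30 \left(1 + 14 + 2 \cdot 14 \left(-30\right)\right) - 67 \left(16 - 12\right) = - 30 \left(1 + 14 - 840\right) - 67 \cdot 4 = \left(-30\right) \left(-825\right) - 268 = 24750 - 268 = 24482$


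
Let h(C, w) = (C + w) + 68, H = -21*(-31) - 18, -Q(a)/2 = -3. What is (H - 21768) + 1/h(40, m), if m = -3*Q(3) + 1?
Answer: -1923284/91 ≈ -21135.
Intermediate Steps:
Q(a) = 6 (Q(a) = -2*(-3) = 6)
H = 633 (H = 651 - 18 = 633)
m = -17 (m = -3*6 + 1 = -18 + 1 = -17)
h(C, w) = 68 + C + w
(H - 21768) + 1/h(40, m) = (633 - 21768) + 1/(68 + 40 - 17) = -21135 + 1/91 = -1923284/91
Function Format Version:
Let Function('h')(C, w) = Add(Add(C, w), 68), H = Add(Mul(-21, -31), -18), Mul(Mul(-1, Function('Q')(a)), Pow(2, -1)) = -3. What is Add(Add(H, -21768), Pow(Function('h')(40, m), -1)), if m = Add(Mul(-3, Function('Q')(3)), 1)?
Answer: Rational(-1923284, 91) ≈ -21135.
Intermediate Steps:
Function('Q')(a) = 6 (Function('Q')(a) = Mul(-2, -3) = 6)
H = 633 (H = Add(651, -18) = 633)
m = -17 (m = Add(Mul(-3, 6), 1) = Add(-18, 1) = -17)
Function('h')(C, w) = Add(68, C, w)
Add(Add(H, -21768), Pow(Function('h')(40, m), -1)) = Add(Add(633, -21768), Pow(Add(68, 40, -17), -1)) = Add(-21135, Pow(91, -1)) = Add(-21135, Rational(1, 91)) = Rational(-1923284, 91)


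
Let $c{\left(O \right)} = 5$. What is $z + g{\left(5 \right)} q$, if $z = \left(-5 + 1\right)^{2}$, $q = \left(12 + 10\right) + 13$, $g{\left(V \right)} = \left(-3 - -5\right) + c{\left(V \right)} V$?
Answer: $961$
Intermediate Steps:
$g{\left(V \right)} = 2 + 5 V$ ($g{\left(V \right)} = \left(-3 - -5\right) + 5 V = \left(-3 + 5\right) + 5 V = 2 + 5 V$)
$q = 35$ ($q = 22 + 13 = 35$)
$z = 16$ ($z = \left(-4\right)^{2} = 16$)
$z + g{\left(5 \right)} q = 16 + \left(2 + 5 \cdot 5\right) 35 = 16 + \left(2 + 25\right) 35 = 16 + 27 \cdot 35 = 16 + 945 = 961$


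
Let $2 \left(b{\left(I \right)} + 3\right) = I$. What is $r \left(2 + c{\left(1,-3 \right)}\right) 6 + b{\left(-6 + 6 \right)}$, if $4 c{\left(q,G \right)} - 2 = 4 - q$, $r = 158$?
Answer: $3078$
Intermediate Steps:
$b{\left(I \right)} = -3 + \frac{I}{2}$
$c{\left(q,G \right)} = \frac{3}{2} - \frac{q}{4}$ ($c{\left(q,G \right)} = \frac{1}{2} + \frac{4 - q}{4} = \frac{1}{2} - \left(-1 + \frac{q}{4}\right) = \frac{3}{2} - \frac{q}{4}$)
$r \left(2 + c{\left(1,-3 \right)}\right) 6 + b{\left(-6 + 6 \right)} = 158 \left(2 + \left(\frac{3}{2} - \frac{1}{4}\right)\right) 6 - \left(3 - \frac{-6 + 6}{2}\right) = 158 \left(2 + \left(\frac{3}{2} - \frac{1}{4}\right)\right) 6 + \left(-3 + \frac{1}{2} \cdot 0\right) = 158 \left(2 + \frac{5}{4}\right) 6 + \left(-3 + 0\right) = 158 \cdot \frac{13}{4} \cdot 6 - 3 = 158 \cdot \frac{39}{2} - 3 = 3081 - 3 = 3078$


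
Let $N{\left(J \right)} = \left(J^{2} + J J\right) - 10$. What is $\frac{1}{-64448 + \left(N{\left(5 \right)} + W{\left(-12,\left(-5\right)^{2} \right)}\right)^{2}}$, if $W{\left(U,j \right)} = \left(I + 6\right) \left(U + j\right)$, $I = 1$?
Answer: $- \frac{1}{47287} \approx -2.1147 \cdot 10^{-5}$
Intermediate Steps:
$N{\left(J \right)} = -10 + 2 J^{2}$ ($N{\left(J \right)} = \left(J^{2} + J^{2}\right) - 10 = 2 J^{2} - 10 = -10 + 2 J^{2}$)
$W{\left(U,j \right)} = 7 U + 7 j$ ($W{\left(U,j \right)} = \left(1 + 6\right) \left(U + j\right) = 7 \left(U + j\right) = 7 U + 7 j$)
$\frac{1}{-64448 + \left(N{\left(5 \right)} + W{\left(-12,\left(-5\right)^{2} \right)}\right)^{2}} = \frac{1}{-64448 + \left(\left(-10 + 2 \cdot 5^{2}\right) + \left(7 \left(-12\right) + 7 \left(-5\right)^{2}\right)\right)^{2}} = \frac{1}{-64448 + \left(\left(-10 + 2 \cdot 25\right) + \left(-84 + 7 \cdot 25\right)\right)^{2}} = \frac{1}{-64448 + \left(\left(-10 + 50\right) + \left(-84 + 175\right)\right)^{2}} = \frac{1}{-64448 + \left(40 + 91\right)^{2}} = \frac{1}{-64448 + 131^{2}} = \frac{1}{-64448 + 17161} = \frac{1}{-47287} = - \frac{1}{47287}$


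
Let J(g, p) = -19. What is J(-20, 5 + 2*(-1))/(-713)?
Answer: 19/713 ≈ 0.026648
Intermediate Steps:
J(-20, 5 + 2*(-1))/(-713) = -19/(-713) = -19*(-1/713) = 19/713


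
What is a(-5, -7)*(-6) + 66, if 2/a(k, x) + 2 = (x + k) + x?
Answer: 466/7 ≈ 66.571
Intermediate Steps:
a(k, x) = 2/(-2 + k + 2*x) (a(k, x) = 2/(-2 + ((x + k) + x)) = 2/(-2 + ((k + x) + x)) = 2/(-2 + (k + 2*x)) = 2/(-2 + k + 2*x))
a(-5, -7)*(-6) + 66 = (2/(-2 - 5 + 2*(-7)))*(-6) + 66 = (2/(-2 - 5 - 14))*(-6) + 66 = (2/(-21))*(-6) + 66 = (2*(-1/21))*(-6) + 66 = -2/21*(-6) + 66 = 4/7 + 66 = 466/7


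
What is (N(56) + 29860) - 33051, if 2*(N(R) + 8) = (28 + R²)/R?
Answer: -12683/4 ≈ -3170.8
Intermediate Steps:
N(R) = -8 + (28 + R²)/(2*R) (N(R) = -8 + ((28 + R²)/R)/2 = -8 + (28 + R²)/(2*R))
(N(56) + 29860) - 33051 = ((-8 + (½)*56 + 14/56) + 29860) - 33051 = ((-8 + 28 + 14*(1/56)) + 29860) - 33051 = ((-8 + 28 + ¼) + 29860) - 33051 = (81/4 + 29860) - 33051 = 119521/4 - 33051 = -12683/4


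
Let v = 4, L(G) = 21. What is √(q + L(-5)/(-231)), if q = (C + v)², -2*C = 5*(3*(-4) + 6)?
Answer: √43670/11 ≈ 18.998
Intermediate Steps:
C = 15 (C = -5*(3*(-4) + 6)/2 = -5*(-12 + 6)/2 = -5*(-6)/2 = -½*(-30) = 15)
q = 361 (q = (15 + 4)² = 19² = 361)
√(q + L(-5)/(-231)) = √(361 + 21/(-231)) = √(361 + 21*(-1/231)) = √(361 - 1/11) = √(3970/11) = √43670/11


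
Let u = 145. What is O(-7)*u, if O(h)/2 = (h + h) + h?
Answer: -6090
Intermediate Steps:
O(h) = 6*h (O(h) = 2*((h + h) + h) = 2*(2*h + h) = 2*(3*h) = 6*h)
O(-7)*u = (6*(-7))*145 = -42*145 = -6090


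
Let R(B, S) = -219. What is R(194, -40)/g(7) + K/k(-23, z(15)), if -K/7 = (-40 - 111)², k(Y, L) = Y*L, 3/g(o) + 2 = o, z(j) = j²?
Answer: -1729268/5175 ≈ -334.16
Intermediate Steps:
g(o) = 3/(-2 + o)
k(Y, L) = L*Y
K = -159607 (K = -7*(-40 - 111)² = -7*(-151)² = -7*22801 = -159607)
R(194, -40)/g(7) + K/k(-23, z(15)) = -219/(3/(-2 + 7)) - 159607/(15²*(-23)) = -219/(3/5) - 159607/(225*(-23)) = -219/(3*(⅕)) - 159607/(-5175) = -219/⅗ - 159607*(-1/5175) = -219*5/3 + 159607/5175 = -365 + 159607/5175 = -1729268/5175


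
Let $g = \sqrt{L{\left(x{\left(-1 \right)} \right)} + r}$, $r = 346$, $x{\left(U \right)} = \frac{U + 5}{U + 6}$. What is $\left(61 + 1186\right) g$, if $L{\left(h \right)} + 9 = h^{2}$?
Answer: $\frac{1247 \sqrt{8441}}{5} \approx 22914.0$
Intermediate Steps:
$x{\left(U \right)} = \frac{5 + U}{6 + U}$
$L{\left(h \right)} = -9 + h^{2}$
$g = \frac{\sqrt{8441}}{5}$ ($g = \sqrt{\left(-9 + \left(\frac{5 - 1}{6 - 1}\right)^{2}\right) + 346} = \sqrt{\left(-9 + \left(\frac{1}{5} \cdot 4\right)^{2}\right) + 346} = \sqrt{\left(-9 + \left(\frac{4}{5}\right)^{2}\right) + 346} = \sqrt{\left(-9 + \frac{16}{25}\right) + 346} = \sqrt{- \frac{209}{25} + 346} = \sqrt{\frac{8441}{25}} = \frac{\sqrt{8441}}{5} \approx 18.375$)
$\left(61 + 1186\right) g = \left(61 + 1186\right) \frac{\sqrt{8441}}{5} = 1247 \frac{\sqrt{8441}}{5} = \frac{1247 \sqrt{8441}}{5}$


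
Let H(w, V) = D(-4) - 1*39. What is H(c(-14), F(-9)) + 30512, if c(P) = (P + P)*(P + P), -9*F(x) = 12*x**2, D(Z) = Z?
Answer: 30469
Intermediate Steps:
F(x) = -4*x**2/3
c(P) = 4*P**2 (c(P) = (2*P)*(2*P) = 4*P**2)
H(w, V) = -43 (H(w, V) = -4 - 1*39 = -4 - 39 = -43)
H(c(-14), F(-9)) + 30512 = -43 + 30512 = 30469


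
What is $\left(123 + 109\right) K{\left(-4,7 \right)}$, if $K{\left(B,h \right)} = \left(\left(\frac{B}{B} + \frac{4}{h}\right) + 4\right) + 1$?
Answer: $\frac{10672}{7} \approx 1524.6$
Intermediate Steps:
$K{\left(B,h \right)} = 6 + \frac{4}{h}$ ($K{\left(B,h \right)} = \left(\left(1 + \frac{4}{h}\right) + 4\right) + 1 = \left(5 + \frac{4}{h}\right) + 1 = 6 + \frac{4}{h}$)
$\left(123 + 109\right) K{\left(-4,7 \right)} = \left(123 + 109\right) \left(6 + \frac{4}{7}\right) = 232 \left(6 + 4 \cdot \frac{1}{7}\right) = 232 \left(6 + \frac{4}{7}\right) = 232 \cdot \frac{46}{7} = \frac{10672}{7}$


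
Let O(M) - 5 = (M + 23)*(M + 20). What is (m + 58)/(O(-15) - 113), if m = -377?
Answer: 319/68 ≈ 4.6912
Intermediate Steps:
O(M) = 5 + (20 + M)*(23 + M) (O(M) = 5 + (M + 23)*(M + 20) = 5 + (23 + M)*(20 + M) = 5 + (20 + M)*(23 + M))
(m + 58)/(O(-15) - 113) = (-377 + 58)/((465 + (-15)² + 43*(-15)) - 113) = -319/((465 + 225 - 645) - 113) = -319/(45 - 113) = -319/(-68) = -319*(-1/68) = 319/68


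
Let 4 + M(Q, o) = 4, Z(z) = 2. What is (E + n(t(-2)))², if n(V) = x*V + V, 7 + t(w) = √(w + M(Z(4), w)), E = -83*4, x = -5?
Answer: 92384 + 2432*I*√2 ≈ 92384.0 + 3439.4*I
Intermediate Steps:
E = -332
M(Q, o) = 0 (M(Q, o) = -4 + 4 = 0)
t(w) = -7 + √w (t(w) = -7 + √(w + 0) = -7 + √w)
n(V) = -4*V (n(V) = -5*V + V = -4*V)
(E + n(t(-2)))² = (-332 - 4*(-7 + √(-2)))² = (-332 - 4*(-7 + I*√2))² = (-332 + (28 - 4*I*√2))² = (-304 - 4*I*√2)²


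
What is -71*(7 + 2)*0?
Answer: 0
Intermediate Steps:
-71*(7 + 2)*0 = -639*0 = -71*0 = 0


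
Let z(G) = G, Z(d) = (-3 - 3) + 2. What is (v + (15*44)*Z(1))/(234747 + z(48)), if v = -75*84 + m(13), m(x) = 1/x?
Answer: -116219/3052335 ≈ -0.038075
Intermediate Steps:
Z(d) = -4 (Z(d) = -6 + 2 = -4)
v = -81899/13 (v = -75*84 + 1/13 = -6300 + 1/13 = -81899/13 ≈ -6299.9)
(v + (15*44)*Z(1))/(234747 + z(48)) = (-81899/13 + (15*44)*(-4))/(234747 + 48) = (-81899/13 + 660*(-4))/234795 = (-81899/13 - 2640)*(1/234795) = -116219/13*1/234795 = -116219/3052335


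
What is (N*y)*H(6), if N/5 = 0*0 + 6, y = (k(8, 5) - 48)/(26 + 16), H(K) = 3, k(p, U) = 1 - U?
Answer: -780/7 ≈ -111.43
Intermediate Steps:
y = -26/21 (y = ((1 - 1*5) - 48)/(26 + 16) = ((1 - 5) - 48)/42 = (-4 - 48)*(1/42) = -52*1/42 = -26/21 ≈ -1.2381)
N = 30 (N = 5*(0*0 + 6) = 5*(0 + 6) = 5*6 = 30)
(N*y)*H(6) = (30*(-26/21))*3 = -260/7*3 = -780/7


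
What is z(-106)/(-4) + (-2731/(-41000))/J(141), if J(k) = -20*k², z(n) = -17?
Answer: 69285282269/16302420000 ≈ 4.2500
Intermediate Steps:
z(-106)/(-4) + (-2731/(-41000))/J(141) = -17/(-4) + (-2731/(-41000))/((-20*141²)) = -17*(-¼) + (-2731*(-1/41000))/((-20*19881)) = 17/4 + (2731/41000)/(-397620) = 17/4 + (2731/41000)*(-1/397620) = 17/4 - 2731/16302420000 = 69285282269/16302420000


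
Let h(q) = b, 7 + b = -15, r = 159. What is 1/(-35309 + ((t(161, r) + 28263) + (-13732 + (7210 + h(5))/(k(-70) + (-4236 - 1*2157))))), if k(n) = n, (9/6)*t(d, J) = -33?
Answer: -6463/134437588 ≈ -4.8074e-5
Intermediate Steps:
t(d, J) = -22 (t(d, J) = (⅔)*(-33) = -22)
b = -22 (b = -7 - 15 = -22)
h(q) = -22
1/(-35309 + ((t(161, r) + 28263) + (-13732 + (7210 + h(5))/(k(-70) + (-4236 - 1*2157))))) = 1/(-35309 + ((-22 + 28263) + (-13732 + (7210 - 22)/(-70 + (-4236 - 1*2157))))) = 1/(-35309 + (28241 + (-13732 + 7188/(-70 + (-4236 - 2157))))) = 1/(-35309 + (28241 + (-13732 + 7188/(-70 - 6393)))) = 1/(-35309 + (28241 + (-13732 + 7188/(-6463)))) = 1/(-35309 + (28241 + (-13732 + 7188*(-1/6463)))) = 1/(-35309 + (28241 + (-13732 - 7188/6463))) = 1/(-35309 + (28241 - 88757104/6463)) = 1/(-35309 + 93764479/6463) = 1/(-134437588/6463) = -6463/134437588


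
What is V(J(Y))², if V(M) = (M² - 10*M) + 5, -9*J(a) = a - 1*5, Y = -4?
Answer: 16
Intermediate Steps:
J(a) = 5/9 - a/9 (J(a) = -(a - 1*5)/9 = -(a - 5)/9 = -(-5 + a)/9 = 5/9 - a/9)
V(M) = 5 + M² - 10*M
V(J(Y))² = (5 + (5/9 - ⅑*(-4))² - 10*(5/9 - ⅑*(-4)))² = (5 + (5/9 + 4/9)² - 10*(5/9 + 4/9))² = (5 + 1² - 10*1)² = (5 + 1 - 10)² = (-4)² = 16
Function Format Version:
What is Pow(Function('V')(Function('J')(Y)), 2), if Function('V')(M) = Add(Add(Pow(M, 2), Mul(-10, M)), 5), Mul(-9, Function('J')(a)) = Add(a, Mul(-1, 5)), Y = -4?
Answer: 16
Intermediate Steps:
Function('J')(a) = Add(Rational(5, 9), Mul(Rational(-1, 9), a)) (Function('J')(a) = Mul(Rational(-1, 9), Add(a, Mul(-1, 5))) = Mul(Rational(-1, 9), Add(a, -5)) = Mul(Rational(-1, 9), Add(-5, a)) = Add(Rational(5, 9), Mul(Rational(-1, 9), a)))
Function('V')(M) = Add(5, Pow(M, 2), Mul(-10, M))
Pow(Function('V')(Function('J')(Y)), 2) = Pow(Add(5, Pow(Add(Rational(5, 9), Mul(Rational(-1, 9), -4)), 2), Mul(-10, Add(Rational(5, 9), Mul(Rational(-1, 9), -4)))), 2) = Pow(Add(5, Pow(Add(Rational(5, 9), Rational(4, 9)), 2), Mul(-10, Add(Rational(5, 9), Rational(4, 9)))), 2) = Pow(Add(5, Pow(1, 2), Mul(-10, 1)), 2) = Pow(Add(5, 1, -10), 2) = Pow(-4, 2) = 16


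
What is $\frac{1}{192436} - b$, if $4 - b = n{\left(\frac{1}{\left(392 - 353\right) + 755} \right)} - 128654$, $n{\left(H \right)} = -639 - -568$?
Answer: $- \frac{24772093843}{192436} \approx -1.2873 \cdot 10^{5}$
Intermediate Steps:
$n{\left(H \right)} = -71$ ($n{\left(H \right)} = -639 + 568 = -71$)
$b = 128729$ ($b = 4 - \left(-71 - 128654\right) = 4 - -128725 = 4 + 128725 = 128729$)
$\frac{1}{192436} - b = \frac{1}{192436} - 128729 = - \frac{24772093843}{192436}$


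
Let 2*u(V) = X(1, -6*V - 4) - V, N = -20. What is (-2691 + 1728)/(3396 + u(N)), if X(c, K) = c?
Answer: -214/757 ≈ -0.28269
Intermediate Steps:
u(V) = ½ - V/2 (u(V) = (1 - V)/2 = ½ - V/2)
(-2691 + 1728)/(3396 + u(N)) = (-2691 + 1728)/(3396 + (½ - ½*(-20))) = -963/(3396 + (½ + 10)) = -963/(3396 + 21/2) = -963/6813/2 = -963*2/6813 = -214/757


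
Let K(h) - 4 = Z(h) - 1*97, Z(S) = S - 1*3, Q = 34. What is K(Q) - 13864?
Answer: -13926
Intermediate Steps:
Z(S) = -3 + S (Z(S) = S - 3 = -3 + S)
K(h) = -96 + h (K(h) = 4 + ((-3 + h) - 1*97) = 4 + ((-3 + h) - 97) = 4 + (-100 + h) = -96 + h)
K(Q) - 13864 = (-96 + 34) - 13864 = -62 - 13864 = -13926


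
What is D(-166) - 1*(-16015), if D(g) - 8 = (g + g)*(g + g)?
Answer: 126247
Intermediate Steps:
D(g) = 8 + 4*g**2 (D(g) = 8 + (g + g)*(g + g) = 8 + (2*g)*(2*g) = 8 + 4*g**2)
D(-166) - 1*(-16015) = (8 + 4*(-166)**2) - 1*(-16015) = (8 + 4*27556) + 16015 = (8 + 110224) + 16015 = 110232 + 16015 = 126247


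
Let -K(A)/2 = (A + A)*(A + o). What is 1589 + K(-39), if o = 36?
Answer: 1121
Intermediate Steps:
K(A) = -4*A*(36 + A) (K(A) = -2*(A + A)*(A + 36) = -2*2*A*(36 + A) = -4*A*(36 + A))
1589 + K(-39) = 1589 - 4*(-39)*(36 - 39) = 1589 - 4*(-39)*(-3) = 1589 - 468 = 1121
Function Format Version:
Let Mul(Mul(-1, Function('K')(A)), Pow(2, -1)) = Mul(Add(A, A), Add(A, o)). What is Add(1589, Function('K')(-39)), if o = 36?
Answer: 1121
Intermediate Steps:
Function('K')(A) = Mul(-4, A, Add(36, A)) (Function('K')(A) = Mul(-2, Mul(Add(A, A), Add(A, 36))) = Mul(-2, Mul(Mul(2, A), Add(36, A))) = Mul(-2, Mul(2, A, Add(36, A))) = Mul(-4, A, Add(36, A)))
Add(1589, Function('K')(-39)) = Add(1589, Mul(-4, -39, Add(36, -39))) = Add(1589, Mul(-4, -39, -3)) = Add(1589, -468) = 1121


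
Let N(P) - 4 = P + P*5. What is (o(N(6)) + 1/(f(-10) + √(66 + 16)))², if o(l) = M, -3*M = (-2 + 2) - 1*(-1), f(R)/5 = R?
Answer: 366409/2923362 + 428*√82/1461681 ≈ 0.12799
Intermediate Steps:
f(R) = 5*R
N(P) = 4 + 6*P (N(P) = 4 + (P + P*5) = 4 + (P + 5*P) = 4 + 6*P)
M = -⅓ (M = -((-2 + 2) - 1*(-1))/3 = -(0 + 1)/3 = -⅓*1 = -⅓ ≈ -0.33333)
o(l) = -⅓
(o(N(6)) + 1/(f(-10) + √(66 + 16)))² = (-⅓ + 1/(5*(-10) + √(66 + 16)))² = (-⅓ + 1/(-50 + √82))²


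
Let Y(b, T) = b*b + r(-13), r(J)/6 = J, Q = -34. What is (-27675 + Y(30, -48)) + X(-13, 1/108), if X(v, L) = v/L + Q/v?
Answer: -367307/13 ≈ -28254.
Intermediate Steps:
r(J) = 6*J
X(v, L) = -34/v + v/L (X(v, L) = v/L - 34/v = -34/v + v/L)
Y(b, T) = -78 + b**2 (Y(b, T) = b*b + 6*(-13) = b**2 - 78 = -78 + b**2)
(-27675 + Y(30, -48)) + X(-13, 1/108) = (-27675 + (-78 + 30**2)) + (-34/(-13) - 13/(1/108)) = (-27675 + (-78 + 900)) + (-34*(-1/13) - 13/1/108) = (-27675 + 822) + (34/13 - 13*108) = -26853 + (34/13 - 1404) = -26853 - 18218/13 = -367307/13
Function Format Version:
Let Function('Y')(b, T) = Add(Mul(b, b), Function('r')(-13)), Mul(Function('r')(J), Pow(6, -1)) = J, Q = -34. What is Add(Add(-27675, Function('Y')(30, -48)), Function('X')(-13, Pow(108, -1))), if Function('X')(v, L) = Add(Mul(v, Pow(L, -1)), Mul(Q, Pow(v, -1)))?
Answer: Rational(-367307, 13) ≈ -28254.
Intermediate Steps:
Function('r')(J) = Mul(6, J)
Function('X')(v, L) = Add(Mul(-34, Pow(v, -1)), Mul(v, Pow(L, -1))) (Function('X')(v, L) = Add(Mul(v, Pow(L, -1)), Mul(-34, Pow(v, -1))) = Add(Mul(-34, Pow(v, -1)), Mul(v, Pow(L, -1))))
Function('Y')(b, T) = Add(-78, Pow(b, 2)) (Function('Y')(b, T) = Add(Mul(b, b), Mul(6, -13)) = Add(Pow(b, 2), -78) = Add(-78, Pow(b, 2)))
Add(Add(-27675, Function('Y')(30, -48)), Function('X')(-13, Pow(108, -1))) = Add(Add(-27675, Add(-78, Pow(30, 2))), Add(Mul(-34, Pow(-13, -1)), Mul(-13, Pow(Pow(108, -1), -1)))) = Add(Add(-27675, Add(-78, 900)), Add(Mul(-34, Rational(-1, 13)), Mul(-13, Pow(Rational(1, 108), -1)))) = Add(Add(-27675, 822), Add(Rational(34, 13), Mul(-13, 108))) = Add(-26853, Add(Rational(34, 13), -1404)) = Add(-26853, Rational(-18218, 13)) = Rational(-367307, 13)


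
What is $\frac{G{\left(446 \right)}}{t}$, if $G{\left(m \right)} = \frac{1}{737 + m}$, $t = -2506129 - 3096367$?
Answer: $- \frac{1}{6627752768} \approx -1.5088 \cdot 10^{-10}$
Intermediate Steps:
$t = -5602496$ ($t = -2506129 - 3096367 = -5602496$)
$\frac{G{\left(446 \right)}}{t} = \frac{1}{\left(737 + 446\right) \left(-5602496\right)} = \frac{1}{1183} \left(- \frac{1}{5602496}\right) = - \frac{1}{6627752768}$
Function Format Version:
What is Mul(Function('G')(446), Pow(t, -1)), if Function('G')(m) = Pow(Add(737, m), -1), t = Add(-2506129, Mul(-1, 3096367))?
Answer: Rational(-1, 6627752768) ≈ -1.5088e-10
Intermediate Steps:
t = -5602496 (t = Add(-2506129, -3096367) = -5602496)
Mul(Function('G')(446), Pow(t, -1)) = Mul(Pow(Add(737, 446), -1), Pow(-5602496, -1)) = Mul(Pow(1183, -1), Rational(-1, 5602496)) = Mul(Rational(1, 1183), Rational(-1, 5602496)) = Rational(-1, 6627752768)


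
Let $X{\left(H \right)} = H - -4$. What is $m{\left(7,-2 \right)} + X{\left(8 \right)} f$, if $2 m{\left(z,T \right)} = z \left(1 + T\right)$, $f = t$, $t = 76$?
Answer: $\frac{1817}{2} \approx 908.5$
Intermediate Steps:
$f = 76$
$X{\left(H \right)} = 4 + H$ ($X{\left(H \right)} = H + 4 = 4 + H$)
$m{\left(z,T \right)} = \frac{z \left(1 + T\right)}{2}$
$m{\left(7,-2 \right)} + X{\left(8 \right)} f = \frac{1}{2} \cdot 7 \left(1 - 2\right) + \left(4 + 8\right) 76 = \frac{1}{2} \cdot 7 \left(-1\right) + 12 \cdot 76 = - \frac{7}{2} + 912 = \frac{1817}{2}$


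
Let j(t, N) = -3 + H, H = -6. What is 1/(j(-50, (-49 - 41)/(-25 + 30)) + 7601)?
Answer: 1/7592 ≈ 0.00013172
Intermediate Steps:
j(t, N) = -9 (j(t, N) = -3 - 6 = -9)
1/(j(-50, (-49 - 41)/(-25 + 30)) + 7601) = 1/(-9 + 7601) = 1/7592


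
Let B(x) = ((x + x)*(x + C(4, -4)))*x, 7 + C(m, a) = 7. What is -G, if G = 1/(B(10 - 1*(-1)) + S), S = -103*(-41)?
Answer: -1/6885 ≈ -0.00014524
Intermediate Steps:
C(m, a) = 0 (C(m, a) = -7 + 7 = 0)
S = 4223
B(x) = 2*x**3 (B(x) = ((x + x)*(x + 0))*x = ((2*x)*x)*x = (2*x**2)*x = 2*x**3)
G = 1/6885 (G = 1/(2*(10 - 1*(-1))**3 + 4223) = 1/(2*(10 + 1)**3 + 4223) = 1/(2*11**3 + 4223) = 1/(2*1331 + 4223) = 1/(2662 + 4223) = 1/6885 ≈ 0.00014524)
-G = -1*1/6885 = -1/6885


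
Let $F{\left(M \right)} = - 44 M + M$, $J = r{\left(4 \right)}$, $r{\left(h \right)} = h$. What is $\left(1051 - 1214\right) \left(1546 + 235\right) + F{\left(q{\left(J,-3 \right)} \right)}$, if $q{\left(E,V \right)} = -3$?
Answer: $-290174$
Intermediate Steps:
$J = 4$
$F{\left(M \right)} = - 43 M$
$\left(1051 - 1214\right) \left(1546 + 235\right) + F{\left(q{\left(J,-3 \right)} \right)} = \left(1051 - 1214\right) \left(1546 + 235\right) - -129 = \left(-163\right) 1781 + 129 = -290303 + 129 = -290174$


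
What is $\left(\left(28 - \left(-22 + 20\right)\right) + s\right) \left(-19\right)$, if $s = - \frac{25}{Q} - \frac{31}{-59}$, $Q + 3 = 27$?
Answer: $- \frac{793231}{1416} \approx -560.19$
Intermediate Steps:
$Q = 24$ ($Q = -3 + 27 = 24$)
$s = - \frac{731}{1416}$ ($s = - \frac{25}{24} - \frac{31}{-59} = \left(-25\right) \frac{1}{24} - - \frac{31}{59} = - \frac{25}{24} + \frac{31}{59} = - \frac{731}{1416} \approx -0.51624$)
$\left(\left(28 - \left(-22 + 20\right)\right) + s\right) \left(-19\right) = \left(\left(28 - \left(-22 + 20\right)\right) - \frac{731}{1416}\right) \left(-19\right) = \left(\left(28 - -2\right) - \frac{731}{1416}\right) \left(-19\right) = \left(\left(28 + 2\right) - \frac{731}{1416}\right) \left(-19\right) = \left(30 - \frac{731}{1416}\right) \left(-19\right) = \frac{41749}{1416} \left(-19\right) = - \frac{793231}{1416}$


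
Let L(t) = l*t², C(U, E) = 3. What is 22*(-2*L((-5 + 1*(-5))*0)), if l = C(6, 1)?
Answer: 0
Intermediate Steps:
l = 3
L(t) = 3*t²
22*(-2*L((-5 + 1*(-5))*0)) = 22*(-6*((-5 + 1*(-5))*0)²) = 22*(-6*((-5 - 5)*0)²) = 22*(-6*(-10*0)²) = 22*(-6*0²) = 22*(-6*0) = 22*(-2*0) = 22*0 = 0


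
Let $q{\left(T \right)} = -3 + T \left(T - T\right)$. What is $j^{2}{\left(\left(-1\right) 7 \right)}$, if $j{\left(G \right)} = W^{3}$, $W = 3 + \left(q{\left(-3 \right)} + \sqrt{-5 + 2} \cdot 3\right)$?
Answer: $-19683$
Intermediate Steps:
$q{\left(T \right)} = -3$ ($q{\left(T \right)} = -3 + T 0 = -3 + 0 = -3$)
$W = 3 i \sqrt{3}$ ($W = 3 - \left(3 - \sqrt{-5 + 2} \cdot 3\right) = 3 - \left(3 - \sqrt{-3} \cdot 3\right) = 3 - \left(3 - i \sqrt{3} \cdot 3\right) = 3 - \left(3 - 3 i \sqrt{3}\right) = 3 i \sqrt{3} \approx 5.1962 i$)
$j{\left(G \right)} = - 81 i \sqrt{3}$ ($j{\left(G \right)} = \left(3 i \sqrt{3}\right)^{3} = - 81 i \sqrt{3}$)
$j^{2}{\left(\left(-1\right) 7 \right)} = \left(- 81 i \sqrt{3}\right)^{2} = -19683$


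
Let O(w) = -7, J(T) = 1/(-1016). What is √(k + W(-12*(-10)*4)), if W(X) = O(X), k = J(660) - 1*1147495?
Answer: I*√296128956382/508 ≈ 1071.2*I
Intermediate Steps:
J(T) = -1/1016
k = -1165854921/1016 (k = -1/1016 - 1*1147495 = -1/1016 - 1147495 = -1165854921/1016 ≈ -1.1475e+6)
W(X) = -7
√(k + W(-12*(-10)*4)) = √(-1165854921/1016 - 7) = √(-1165862033/1016) = I*√296128956382/508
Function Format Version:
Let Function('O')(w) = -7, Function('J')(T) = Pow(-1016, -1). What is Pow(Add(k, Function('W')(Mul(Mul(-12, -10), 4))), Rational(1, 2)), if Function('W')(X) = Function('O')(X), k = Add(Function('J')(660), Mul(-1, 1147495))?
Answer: Mul(Rational(1, 508), I, Pow(296128956382, Rational(1, 2))) ≈ Mul(1071.2, I)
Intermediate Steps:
Function('J')(T) = Rational(-1, 1016)
k = Rational(-1165854921, 1016) (k = Add(Rational(-1, 1016), Mul(-1, 1147495)) = Add(Rational(-1, 1016), -1147495) = Rational(-1165854921, 1016) ≈ -1.1475e+6)
Function('W')(X) = -7
Pow(Add(k, Function('W')(Mul(Mul(-12, -10), 4))), Rational(1, 2)) = Pow(Add(Rational(-1165854921, 1016), -7), Rational(1, 2)) = Pow(Rational(-1165862033, 1016), Rational(1, 2)) = Mul(Rational(1, 508), I, Pow(296128956382, Rational(1, 2)))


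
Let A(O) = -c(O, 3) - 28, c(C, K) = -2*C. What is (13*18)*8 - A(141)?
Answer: 1618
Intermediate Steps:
A(O) = -28 + 2*O (A(O) = -(-2)*O - 28 = 2*O - 28 = -28 + 2*O)
(13*18)*8 - A(141) = (13*18)*8 - (-28 + 2*141) = 234*8 - (-28 + 282) = 1872 - 1*254 = 1872 - 254 = 1618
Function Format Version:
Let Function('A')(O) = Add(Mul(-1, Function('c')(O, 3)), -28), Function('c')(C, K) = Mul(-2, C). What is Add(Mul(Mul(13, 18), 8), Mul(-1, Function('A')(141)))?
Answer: 1618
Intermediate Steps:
Function('A')(O) = Add(-28, Mul(2, O)) (Function('A')(O) = Add(Mul(-1, Mul(-2, O)), -28) = Add(Mul(2, O), -28) = Add(-28, Mul(2, O)))
Add(Mul(Mul(13, 18), 8), Mul(-1, Function('A')(141))) = Add(Mul(Mul(13, 18), 8), Mul(-1, Add(-28, Mul(2, 141)))) = Add(Mul(234, 8), Mul(-1, Add(-28, 282))) = Add(1872, Mul(-1, 254)) = Add(1872, -254) = 1618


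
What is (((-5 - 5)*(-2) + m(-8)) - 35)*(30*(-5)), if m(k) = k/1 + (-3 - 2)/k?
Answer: 13425/4 ≈ 3356.3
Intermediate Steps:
m(k) = k - 5/k (m(k) = k*1 - 5/k = k - 5/k)
(((-5 - 5)*(-2) + m(-8)) - 35)*(30*(-5)) = (((-5 - 5)*(-2) + (-8 - 5/(-8))) - 35)*(30*(-5)) = ((-10*(-2) + (-8 - 5*(-⅛))) - 35)*(-150) = ((20 + (-8 + 5/8)) - 35)*(-150) = ((20 - 59/8) - 35)*(-150) = (101/8 - 35)*(-150) = -179/8*(-150) = 13425/4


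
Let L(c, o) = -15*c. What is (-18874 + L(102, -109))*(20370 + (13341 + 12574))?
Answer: -944399140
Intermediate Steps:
(-18874 + L(102, -109))*(20370 + (13341 + 12574)) = (-18874 - 15*102)*(20370 + (13341 + 12574)) = (-18874 - 1530)*(20370 + 25915) = -20404*46285 = -944399140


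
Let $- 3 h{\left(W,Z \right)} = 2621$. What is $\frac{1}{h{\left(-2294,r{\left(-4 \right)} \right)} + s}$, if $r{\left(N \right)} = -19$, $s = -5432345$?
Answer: $- \frac{3}{16299656} \approx -1.8405 \cdot 10^{-7}$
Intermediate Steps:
$h{\left(W,Z \right)} = - \frac{2621}{3}$ ($h{\left(W,Z \right)} = \left(- \frac{1}{3}\right) 2621 = - \frac{2621}{3}$)
$\frac{1}{h{\left(-2294,r{\left(-4 \right)} \right)} + s} = \frac{1}{- \frac{2621}{3} - 5432345} = \frac{1}{- \frac{16299656}{3}} = - \frac{3}{16299656}$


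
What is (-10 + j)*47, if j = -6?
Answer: -752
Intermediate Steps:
(-10 + j)*47 = (-10 - 6)*47 = -16*47 = -752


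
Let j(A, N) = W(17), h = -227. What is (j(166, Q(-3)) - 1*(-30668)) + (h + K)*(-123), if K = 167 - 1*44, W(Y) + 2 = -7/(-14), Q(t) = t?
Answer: 86917/2 ≈ 43459.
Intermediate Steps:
W(Y) = -3/2 (W(Y) = -2 - 7/(-14) = -2 - 7*(-1/14) = -2 + 1/2 = -3/2)
j(A, N) = -3/2
K = 123 (K = 167 - 44 = 123)
(j(166, Q(-3)) - 1*(-30668)) + (h + K)*(-123) = (-3/2 - 1*(-30668)) + (-227 + 123)*(-123) = (-3/2 + 30668) - 104*(-123) = 61333/2 + 12792 = 86917/2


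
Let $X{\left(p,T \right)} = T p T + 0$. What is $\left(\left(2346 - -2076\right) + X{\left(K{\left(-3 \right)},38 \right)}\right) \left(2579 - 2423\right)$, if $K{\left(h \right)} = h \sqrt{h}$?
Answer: $689832 - 675792 i \sqrt{3} \approx 6.8983 \cdot 10^{5} - 1.1705 \cdot 10^{6} i$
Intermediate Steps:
$K{\left(h \right)} = h^{\frac{3}{2}}$
$X{\left(p,T \right)} = p T^{2}$ ($X{\left(p,T \right)} = p T^{2} + 0 = p T^{2}$)
$\left(\left(2346 - -2076\right) + X{\left(K{\left(-3 \right)},38 \right)}\right) \left(2579 - 2423\right) = \left(\left(2346 - -2076\right) + \left(-3\right)^{\frac{3}{2}} \cdot 38^{2}\right) \left(2579 - 2423\right) = \left(\left(2346 + 2076\right) + - 3 i \sqrt{3} \cdot 1444\right) \left(2579 - 2423\right) = \left(4422 - 4332 i \sqrt{3}\right) 156 = 689832 - 675792 i \sqrt{3}$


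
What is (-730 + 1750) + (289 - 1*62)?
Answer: 1247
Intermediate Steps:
(-730 + 1750) + (289 - 1*62) = 1020 + (289 - 62) = 1020 + 227 = 1247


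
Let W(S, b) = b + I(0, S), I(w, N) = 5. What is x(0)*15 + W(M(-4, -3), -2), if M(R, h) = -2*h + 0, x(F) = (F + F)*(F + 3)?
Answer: 3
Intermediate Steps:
x(F) = 2*F*(3 + F) (x(F) = (2*F)*(3 + F) = 2*F*(3 + F))
M(R, h) = -2*h
W(S, b) = 5 + b (W(S, b) = b + 5 = 5 + b)
x(0)*15 + W(M(-4, -3), -2) = (2*0*(3 + 0))*15 + (5 - 2) = (2*0*3)*15 + 3 = 0*15 + 3 = 0 + 3 = 3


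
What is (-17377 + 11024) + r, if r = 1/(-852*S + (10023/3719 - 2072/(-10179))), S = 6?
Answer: -1228724960228032/193408613627 ≈ -6353.0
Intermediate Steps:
r = -37855701/193408613627 (r = 1/(-852*6 + (10023/3719 - 2072/(-10179))) = 1/(-5112 + (10023*(1/3719) - 2072*(-1/10179))) = 1/(-5112 + (10023/3719 + 2072/10179)) = 1/(-5112 + 109729885/37855701) = 1/(-193408613627/37855701) = -37855701/193408613627 ≈ -0.00019573)
(-17377 + 11024) + r = (-17377 + 11024) - 37855701/193408613627 = -6353 - 37855701/193408613627 = -1228724960228032/193408613627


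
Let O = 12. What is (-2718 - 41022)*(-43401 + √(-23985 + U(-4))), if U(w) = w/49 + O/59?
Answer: 1898359740 - 43740*I*√4091076697/413 ≈ 1.8984e+9 - 6.774e+6*I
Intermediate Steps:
U(w) = 12/59 + w/49 (U(w) = w/49 + 12/59 = 12/59 + w/49)
(-2718 - 41022)*(-43401 + √(-23985 + U(-4))) = (-2718 - 41022)*(-43401 + √(-23985 + (12/59 + (1/49)*(-4)))) = -43740*(-43401 + √(-23985 + (12/59 - 4/49))) = -43740*(-43401 + √(-23985 + 352/2891)) = -43740*(-43401 + √(-69340283/2891)) = -43740*(-43401 + I*√4091076697/413) = 1898359740 - 43740*I*√4091076697/413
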